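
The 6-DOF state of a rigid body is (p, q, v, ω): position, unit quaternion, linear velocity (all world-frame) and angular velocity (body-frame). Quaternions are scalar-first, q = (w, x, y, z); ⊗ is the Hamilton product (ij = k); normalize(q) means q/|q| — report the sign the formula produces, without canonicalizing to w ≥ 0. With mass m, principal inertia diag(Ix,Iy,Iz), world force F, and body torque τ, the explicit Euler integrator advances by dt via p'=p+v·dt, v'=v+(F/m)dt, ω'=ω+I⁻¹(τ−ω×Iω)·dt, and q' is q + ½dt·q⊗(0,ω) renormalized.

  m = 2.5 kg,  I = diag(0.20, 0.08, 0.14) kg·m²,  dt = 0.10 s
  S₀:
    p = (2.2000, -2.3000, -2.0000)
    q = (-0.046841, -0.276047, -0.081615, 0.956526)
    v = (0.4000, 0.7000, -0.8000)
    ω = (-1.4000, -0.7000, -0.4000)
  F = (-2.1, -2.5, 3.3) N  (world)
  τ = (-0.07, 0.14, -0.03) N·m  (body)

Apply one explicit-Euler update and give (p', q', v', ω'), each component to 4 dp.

a = F/m = (-0.8400, -1.0000, 1.3200)
new position p' = (2.2400, -2.2300, -2.0800)
new velocity v' = (0.3160, 0.6000, -0.6680)
(τ − ω×Iω)/I = (-0.4340, 1.3300, 0.6257)
ω + α·dt = (-1.4434, -0.5670, -0.3374)
q⊗(0,ω) = (-0.0609859, 0.7677916, -1.4167665, 0.0977083)
q + ½dt·q⊗(0,ω), renormalized = (-0.0497, -0.2369, -0.1520, 0.9583)

p' = (2.2400, -2.2300, -2.0800)
q' = (-0.0497, -0.2369, -0.1520, 0.9583)
v' = (0.3160, 0.6000, -0.6680)
ω' = (-1.4434, -0.5670, -0.3374)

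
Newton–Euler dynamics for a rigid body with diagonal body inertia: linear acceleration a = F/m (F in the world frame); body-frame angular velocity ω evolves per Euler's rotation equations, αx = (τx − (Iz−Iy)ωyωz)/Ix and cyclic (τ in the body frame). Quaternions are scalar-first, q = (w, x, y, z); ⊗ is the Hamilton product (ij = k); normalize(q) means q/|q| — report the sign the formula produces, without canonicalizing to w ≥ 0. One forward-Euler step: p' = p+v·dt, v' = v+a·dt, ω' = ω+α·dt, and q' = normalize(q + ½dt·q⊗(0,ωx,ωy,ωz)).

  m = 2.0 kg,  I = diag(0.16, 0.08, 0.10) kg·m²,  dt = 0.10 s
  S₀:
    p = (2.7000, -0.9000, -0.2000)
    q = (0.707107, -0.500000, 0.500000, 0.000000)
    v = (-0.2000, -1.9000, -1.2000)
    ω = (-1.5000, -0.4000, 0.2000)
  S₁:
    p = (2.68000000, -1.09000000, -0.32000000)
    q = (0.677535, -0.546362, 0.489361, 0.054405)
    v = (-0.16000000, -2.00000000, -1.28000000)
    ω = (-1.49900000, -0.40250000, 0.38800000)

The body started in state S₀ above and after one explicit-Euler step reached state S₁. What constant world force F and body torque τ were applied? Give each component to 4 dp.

F = (0.8000, -2.0000, -1.6000)
τ = (0.0000, -0.0200, 0.1400)

v₁ − v₀ = (0.04000000, -0.10000000, -0.08000000)
F = m·Δv/dt = (0.8000, -2.0000, -1.6000)
Δω = ω₁−ω₀ = (0.00100000, -0.00250000, 0.18800000)
applied torque τ = (0.0000, -0.0200, 0.1400)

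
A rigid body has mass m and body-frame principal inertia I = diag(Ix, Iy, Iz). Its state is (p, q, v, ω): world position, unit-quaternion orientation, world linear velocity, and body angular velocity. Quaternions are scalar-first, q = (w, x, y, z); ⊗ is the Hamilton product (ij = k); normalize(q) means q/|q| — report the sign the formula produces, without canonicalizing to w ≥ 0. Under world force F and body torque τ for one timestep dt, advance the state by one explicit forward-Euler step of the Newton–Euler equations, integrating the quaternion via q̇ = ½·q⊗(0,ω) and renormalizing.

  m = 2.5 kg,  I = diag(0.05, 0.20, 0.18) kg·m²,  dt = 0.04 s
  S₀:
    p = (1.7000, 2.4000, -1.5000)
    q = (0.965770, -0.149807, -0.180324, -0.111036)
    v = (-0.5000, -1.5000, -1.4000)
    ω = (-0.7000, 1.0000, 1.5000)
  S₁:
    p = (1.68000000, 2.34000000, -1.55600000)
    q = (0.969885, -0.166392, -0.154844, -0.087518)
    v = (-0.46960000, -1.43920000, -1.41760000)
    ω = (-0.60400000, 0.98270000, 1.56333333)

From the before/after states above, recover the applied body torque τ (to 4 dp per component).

ω₁ − ω₀ = (0.09600000, -0.01730000, 0.06333333)
precession coupling = (-0.0300, 0.1365, -0.1050)
applied torque τ = (0.0900, 0.0500, 0.1800)

τ = (0.0900, 0.0500, 0.1800)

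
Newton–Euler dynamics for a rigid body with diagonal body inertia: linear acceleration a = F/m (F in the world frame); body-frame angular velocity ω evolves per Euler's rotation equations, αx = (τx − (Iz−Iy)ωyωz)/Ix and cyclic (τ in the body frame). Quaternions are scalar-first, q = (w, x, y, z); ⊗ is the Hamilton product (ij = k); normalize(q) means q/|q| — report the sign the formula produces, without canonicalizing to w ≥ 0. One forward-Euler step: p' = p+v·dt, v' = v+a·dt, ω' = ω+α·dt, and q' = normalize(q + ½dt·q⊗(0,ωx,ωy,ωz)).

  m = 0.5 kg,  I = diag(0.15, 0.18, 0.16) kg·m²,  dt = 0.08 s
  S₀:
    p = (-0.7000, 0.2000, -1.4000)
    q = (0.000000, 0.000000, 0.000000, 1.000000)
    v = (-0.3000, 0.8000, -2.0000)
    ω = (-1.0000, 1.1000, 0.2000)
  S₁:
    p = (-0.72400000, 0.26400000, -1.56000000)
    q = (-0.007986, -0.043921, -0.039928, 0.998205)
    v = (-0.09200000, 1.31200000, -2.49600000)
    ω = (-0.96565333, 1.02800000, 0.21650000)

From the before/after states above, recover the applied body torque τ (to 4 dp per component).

τ = (0.0600, -0.1600, 0.0000)

rate change Δω = (0.03434667, -0.07200000, 0.01650000)
precession coupling = (-0.0044, 0.0020, -0.0330)
I·α + gyro = (0.0600, -0.1600, 0.0000)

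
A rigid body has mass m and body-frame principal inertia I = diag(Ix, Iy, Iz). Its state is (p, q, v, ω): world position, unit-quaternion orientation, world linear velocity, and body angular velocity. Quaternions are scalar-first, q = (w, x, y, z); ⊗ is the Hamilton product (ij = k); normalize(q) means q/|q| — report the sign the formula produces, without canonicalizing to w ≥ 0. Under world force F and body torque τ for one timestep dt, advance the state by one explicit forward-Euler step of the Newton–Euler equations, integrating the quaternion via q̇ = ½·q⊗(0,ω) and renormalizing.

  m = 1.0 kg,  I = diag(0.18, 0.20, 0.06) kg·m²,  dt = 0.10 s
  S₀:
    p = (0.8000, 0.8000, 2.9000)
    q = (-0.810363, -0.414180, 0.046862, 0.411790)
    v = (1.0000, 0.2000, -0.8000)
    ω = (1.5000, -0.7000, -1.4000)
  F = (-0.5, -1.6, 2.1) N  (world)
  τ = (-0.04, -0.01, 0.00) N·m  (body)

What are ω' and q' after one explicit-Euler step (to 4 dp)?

(τ − ω×Iω)/I = (0.5400, 1.2100, 0.3500)
new body rate ω' = (1.5540, -0.5790, -1.3650)
q⊗(0,ω) = (1.2305794, -0.9928983, 0.6050871, 1.3541412)
q' = normalize(q + ½dt·q⊗(0,ω)) = (-0.7445, -0.4611, 0.0767, 0.4767)

ω' = (1.5540, -0.5790, -1.3650)
q' = (-0.7445, -0.4611, 0.0767, 0.4767)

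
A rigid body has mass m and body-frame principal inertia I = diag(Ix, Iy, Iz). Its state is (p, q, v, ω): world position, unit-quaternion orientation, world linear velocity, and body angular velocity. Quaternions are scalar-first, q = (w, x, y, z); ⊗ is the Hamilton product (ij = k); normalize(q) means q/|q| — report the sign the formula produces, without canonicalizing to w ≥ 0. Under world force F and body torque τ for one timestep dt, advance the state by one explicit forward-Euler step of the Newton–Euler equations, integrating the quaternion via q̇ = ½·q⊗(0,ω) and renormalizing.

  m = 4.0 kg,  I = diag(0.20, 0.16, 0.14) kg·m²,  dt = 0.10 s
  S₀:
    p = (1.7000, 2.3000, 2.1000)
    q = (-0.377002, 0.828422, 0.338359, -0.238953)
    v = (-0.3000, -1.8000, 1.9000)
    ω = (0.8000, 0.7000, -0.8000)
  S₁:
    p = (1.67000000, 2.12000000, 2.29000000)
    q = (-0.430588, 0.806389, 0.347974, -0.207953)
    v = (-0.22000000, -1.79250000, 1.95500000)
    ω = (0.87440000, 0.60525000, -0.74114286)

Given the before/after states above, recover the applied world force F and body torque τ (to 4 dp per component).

ω₁ − ω₀ = (0.07440000, -0.09475000, 0.05885714)
precession coupling = (0.0112, -0.0384, -0.0224)
applied torque τ = (0.1600, -0.1900, 0.0600)
Δv = v₁−v₀ = (0.08000000, 0.00750000, 0.05500000)
applied force F = (3.2000, 0.3000, 2.2000)

F = (3.2000, 0.3000, 2.2000)
τ = (0.1600, -0.1900, 0.0600)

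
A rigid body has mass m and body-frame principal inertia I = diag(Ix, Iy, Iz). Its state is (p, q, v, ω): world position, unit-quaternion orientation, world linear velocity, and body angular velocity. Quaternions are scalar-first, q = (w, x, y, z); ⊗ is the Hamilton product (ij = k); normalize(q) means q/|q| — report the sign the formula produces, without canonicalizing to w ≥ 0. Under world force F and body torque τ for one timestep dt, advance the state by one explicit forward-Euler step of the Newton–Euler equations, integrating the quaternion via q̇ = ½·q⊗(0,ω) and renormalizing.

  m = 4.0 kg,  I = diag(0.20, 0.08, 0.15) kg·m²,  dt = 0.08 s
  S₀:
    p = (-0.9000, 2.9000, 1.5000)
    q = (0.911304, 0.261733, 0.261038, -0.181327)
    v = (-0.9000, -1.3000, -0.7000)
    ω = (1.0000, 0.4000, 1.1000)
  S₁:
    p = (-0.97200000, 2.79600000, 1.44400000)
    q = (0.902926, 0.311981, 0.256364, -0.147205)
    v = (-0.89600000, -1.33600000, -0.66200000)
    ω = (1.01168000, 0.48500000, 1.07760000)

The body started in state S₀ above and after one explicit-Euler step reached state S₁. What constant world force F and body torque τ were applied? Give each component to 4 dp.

ω₁ − ω₀ = (0.01168000, 0.08500000, -0.02240000)
precession coupling = (0.0308, 0.0550, -0.0480)
applied torque τ = (0.0600, 0.1400, -0.0900)
velocity change Δv = (0.00400000, -0.03600000, 0.03800000)
F = m·Δv/dt = (0.2000, -1.8000, 1.9000)

F = (0.2000, -1.8000, 1.9000)
τ = (0.0600, 0.1400, -0.0900)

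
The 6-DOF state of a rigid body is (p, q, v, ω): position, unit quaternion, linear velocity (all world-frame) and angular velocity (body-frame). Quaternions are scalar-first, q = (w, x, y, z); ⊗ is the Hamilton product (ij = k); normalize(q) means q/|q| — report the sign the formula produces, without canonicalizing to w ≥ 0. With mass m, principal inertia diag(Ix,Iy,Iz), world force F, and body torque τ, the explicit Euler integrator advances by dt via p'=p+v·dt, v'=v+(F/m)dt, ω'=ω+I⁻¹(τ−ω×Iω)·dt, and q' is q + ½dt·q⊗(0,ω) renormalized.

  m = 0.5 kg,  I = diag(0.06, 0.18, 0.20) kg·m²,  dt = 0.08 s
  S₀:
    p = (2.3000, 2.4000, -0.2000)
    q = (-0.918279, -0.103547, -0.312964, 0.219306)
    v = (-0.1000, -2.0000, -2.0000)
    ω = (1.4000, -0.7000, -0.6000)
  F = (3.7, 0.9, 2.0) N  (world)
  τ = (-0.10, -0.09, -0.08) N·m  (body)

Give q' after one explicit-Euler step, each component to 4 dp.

Hamilton product q⊗(0,ω) = (0.0574746, -0.9442980, 0.8876955, 1.0615999)
q' = normalize(q + ½dt·q⊗(0,ω)) = (-0.9139, -0.1410, -0.2768, 0.2612)

q' = (-0.9139, -0.1410, -0.2768, 0.2612)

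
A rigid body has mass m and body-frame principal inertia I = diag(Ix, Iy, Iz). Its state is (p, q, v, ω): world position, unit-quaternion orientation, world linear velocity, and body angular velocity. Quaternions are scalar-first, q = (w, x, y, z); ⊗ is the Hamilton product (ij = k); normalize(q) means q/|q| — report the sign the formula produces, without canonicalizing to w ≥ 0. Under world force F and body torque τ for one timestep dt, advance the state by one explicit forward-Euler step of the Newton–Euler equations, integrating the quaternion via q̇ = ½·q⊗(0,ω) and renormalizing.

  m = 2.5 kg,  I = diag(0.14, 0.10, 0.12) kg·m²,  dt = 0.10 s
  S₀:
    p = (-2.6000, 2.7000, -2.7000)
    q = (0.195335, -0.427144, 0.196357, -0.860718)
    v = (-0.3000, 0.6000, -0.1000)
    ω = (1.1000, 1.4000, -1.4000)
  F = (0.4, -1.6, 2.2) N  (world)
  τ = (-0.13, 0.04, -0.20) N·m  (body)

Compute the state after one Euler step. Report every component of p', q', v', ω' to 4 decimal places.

p' = (-2.6300, 2.7600, -2.7100)
q' = (0.1439, -0.3675, 0.1319, -0.9093)
v' = (-0.2840, 0.5360, -0.0120)
ω' = (1.0351, 1.4708, -1.5153)

a = (0.1600, -0.6400, 0.8800)
p + v·dt = (-2.6300, 2.7600, -2.7100)
v + (F/m)dt = (-0.2840, 0.5360, -0.0120)
α = I⁻¹(τ − ω×Iω) = (-0.6486, 0.7080, -1.1533)
ω' = ω + α·dt = (1.0351, 1.4708, -1.5153)
Hamilton product q⊗(0,ω) = (-1.0100466, 1.1449739, -1.2713224, -1.0874633)
updated quaternion q' = (0.1439, -0.3675, 0.1319, -0.9093)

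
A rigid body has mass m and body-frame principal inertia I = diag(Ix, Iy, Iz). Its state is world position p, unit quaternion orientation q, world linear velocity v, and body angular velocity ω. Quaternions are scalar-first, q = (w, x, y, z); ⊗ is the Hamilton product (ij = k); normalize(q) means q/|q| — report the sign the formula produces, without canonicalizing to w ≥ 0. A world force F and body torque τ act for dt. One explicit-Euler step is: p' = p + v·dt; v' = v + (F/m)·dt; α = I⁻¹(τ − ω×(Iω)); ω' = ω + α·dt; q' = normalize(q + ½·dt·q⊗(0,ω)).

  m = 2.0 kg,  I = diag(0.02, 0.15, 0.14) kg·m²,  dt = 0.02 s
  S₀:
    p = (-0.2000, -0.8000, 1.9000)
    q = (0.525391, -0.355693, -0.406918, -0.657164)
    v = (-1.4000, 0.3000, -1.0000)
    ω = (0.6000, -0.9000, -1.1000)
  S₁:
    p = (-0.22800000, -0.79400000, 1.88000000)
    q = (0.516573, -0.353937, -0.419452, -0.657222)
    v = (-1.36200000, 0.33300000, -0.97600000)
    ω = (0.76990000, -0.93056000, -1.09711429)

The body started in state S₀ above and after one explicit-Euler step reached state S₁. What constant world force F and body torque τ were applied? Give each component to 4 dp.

rate change Δω = (0.16990000, -0.03056000, 0.00288571)
ω₀×(Iω₀) = (-0.0099, 0.0792, -0.0702)
I·α + gyro = (0.1600, -0.1500, -0.0500)
v₁ − v₀ = (0.03800000, 0.03300000, 0.02400000)
F = m·Δv/dt = (3.8000, 3.3000, 2.4000)

F = (3.8000, 3.3000, 2.4000)
τ = (0.1600, -0.1500, -0.0500)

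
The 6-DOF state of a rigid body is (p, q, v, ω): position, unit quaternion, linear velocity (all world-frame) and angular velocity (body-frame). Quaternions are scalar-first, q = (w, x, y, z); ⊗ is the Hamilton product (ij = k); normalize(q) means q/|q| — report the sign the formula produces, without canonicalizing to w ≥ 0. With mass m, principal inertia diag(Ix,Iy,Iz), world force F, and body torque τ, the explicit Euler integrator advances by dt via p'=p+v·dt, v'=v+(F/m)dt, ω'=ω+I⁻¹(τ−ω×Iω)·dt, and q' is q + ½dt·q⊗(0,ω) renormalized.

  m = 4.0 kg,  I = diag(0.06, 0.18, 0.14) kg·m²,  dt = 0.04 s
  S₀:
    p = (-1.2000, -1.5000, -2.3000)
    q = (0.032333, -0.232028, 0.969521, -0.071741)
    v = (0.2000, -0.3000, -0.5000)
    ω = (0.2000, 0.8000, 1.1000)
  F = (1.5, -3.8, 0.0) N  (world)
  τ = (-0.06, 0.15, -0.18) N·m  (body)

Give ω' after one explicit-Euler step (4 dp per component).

ω' = (0.1835, 0.8372, 1.0431)

precession coupling ω×(Iω) = (-0.0352, -0.0176, 0.0192)
angular accel α = (-0.4133, 0.9311, -1.4229)
ω + α·dt = (0.1835, 0.8372, 1.0431)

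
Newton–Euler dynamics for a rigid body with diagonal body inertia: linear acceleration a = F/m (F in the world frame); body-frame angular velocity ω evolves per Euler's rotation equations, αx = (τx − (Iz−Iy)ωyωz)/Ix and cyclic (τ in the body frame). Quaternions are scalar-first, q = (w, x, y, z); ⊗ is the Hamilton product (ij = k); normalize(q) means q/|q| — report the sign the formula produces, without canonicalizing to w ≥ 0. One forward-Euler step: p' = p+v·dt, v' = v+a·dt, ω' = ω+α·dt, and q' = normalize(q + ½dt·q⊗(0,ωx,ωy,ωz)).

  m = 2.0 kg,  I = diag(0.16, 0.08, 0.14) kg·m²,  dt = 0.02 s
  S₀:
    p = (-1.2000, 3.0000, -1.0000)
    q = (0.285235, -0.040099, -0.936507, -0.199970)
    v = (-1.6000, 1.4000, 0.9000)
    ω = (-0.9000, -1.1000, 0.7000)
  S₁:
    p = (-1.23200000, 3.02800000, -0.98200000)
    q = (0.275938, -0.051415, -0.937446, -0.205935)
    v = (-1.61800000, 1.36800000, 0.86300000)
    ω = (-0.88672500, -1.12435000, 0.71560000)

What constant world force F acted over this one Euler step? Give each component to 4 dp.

F = (-1.8000, -3.2000, -3.7000)

v₁ − v₀ = (-0.01800000, -0.03200000, -0.03700000)
F = m·Δv/dt = (-1.8000, -3.2000, -3.7000)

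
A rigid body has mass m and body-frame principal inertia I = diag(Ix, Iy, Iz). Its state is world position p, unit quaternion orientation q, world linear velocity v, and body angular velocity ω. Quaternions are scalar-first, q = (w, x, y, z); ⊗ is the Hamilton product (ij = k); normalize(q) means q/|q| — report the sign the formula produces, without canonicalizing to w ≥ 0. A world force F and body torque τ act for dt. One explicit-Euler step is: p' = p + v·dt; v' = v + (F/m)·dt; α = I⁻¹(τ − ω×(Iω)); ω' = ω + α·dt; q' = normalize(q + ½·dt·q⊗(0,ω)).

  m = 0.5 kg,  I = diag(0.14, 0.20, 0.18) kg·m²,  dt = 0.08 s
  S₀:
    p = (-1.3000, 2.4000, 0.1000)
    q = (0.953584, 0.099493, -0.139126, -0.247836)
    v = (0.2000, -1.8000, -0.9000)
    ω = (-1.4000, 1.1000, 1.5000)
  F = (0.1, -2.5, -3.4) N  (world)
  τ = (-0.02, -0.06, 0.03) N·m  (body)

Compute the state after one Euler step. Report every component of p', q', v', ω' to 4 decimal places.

p' = (-1.2840, 2.2560, 0.0280)
q' = (0.9759, 0.0484, -0.0889, -0.1932)
v' = (0.2160, -2.2000, -1.4440)
ω' = (-1.3926, 1.0424, 1.5544)

p + v·dt = (-1.2840, 2.2560, 0.0280)
v' = v + a·dt = (0.2160, -2.2000, -1.4440)
gyro term ω×Iω = (-0.0330, 0.0840, -0.0924)
α = I⁻¹(τ − ω×Iω) = (0.0929, -0.7200, 0.6800)
new body rate ω' = (-1.3926, 1.0424, 1.5544)
Hamilton product q⊗(0,ω) = (0.6640828, -1.2710870, 1.2466733, 1.3450419)
q' = normalize(q + ½dt·q⊗(0,ω)) = (0.9759, 0.0484, -0.0889, -0.1932)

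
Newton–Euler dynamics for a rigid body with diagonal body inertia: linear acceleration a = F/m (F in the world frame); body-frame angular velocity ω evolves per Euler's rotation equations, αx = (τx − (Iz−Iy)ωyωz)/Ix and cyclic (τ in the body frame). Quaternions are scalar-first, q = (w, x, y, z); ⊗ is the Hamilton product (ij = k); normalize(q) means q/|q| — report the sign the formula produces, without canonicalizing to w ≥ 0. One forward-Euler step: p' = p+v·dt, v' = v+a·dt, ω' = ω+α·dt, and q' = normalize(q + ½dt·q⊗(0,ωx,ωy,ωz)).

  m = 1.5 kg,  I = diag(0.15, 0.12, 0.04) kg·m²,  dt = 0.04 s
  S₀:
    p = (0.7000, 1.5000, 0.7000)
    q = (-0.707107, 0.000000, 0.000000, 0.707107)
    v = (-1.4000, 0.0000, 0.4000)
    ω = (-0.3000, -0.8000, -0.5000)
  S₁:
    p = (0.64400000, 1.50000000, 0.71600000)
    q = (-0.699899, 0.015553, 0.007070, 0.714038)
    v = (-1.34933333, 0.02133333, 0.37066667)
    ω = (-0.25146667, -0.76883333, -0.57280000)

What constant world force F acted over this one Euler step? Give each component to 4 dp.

v₁ − v₀ = (0.05066667, 0.02133333, -0.02933333)
m·(v₁−v₀)/dt = (1.9000, 0.8000, -1.1000)

F = (1.9000, 0.8000, -1.1000)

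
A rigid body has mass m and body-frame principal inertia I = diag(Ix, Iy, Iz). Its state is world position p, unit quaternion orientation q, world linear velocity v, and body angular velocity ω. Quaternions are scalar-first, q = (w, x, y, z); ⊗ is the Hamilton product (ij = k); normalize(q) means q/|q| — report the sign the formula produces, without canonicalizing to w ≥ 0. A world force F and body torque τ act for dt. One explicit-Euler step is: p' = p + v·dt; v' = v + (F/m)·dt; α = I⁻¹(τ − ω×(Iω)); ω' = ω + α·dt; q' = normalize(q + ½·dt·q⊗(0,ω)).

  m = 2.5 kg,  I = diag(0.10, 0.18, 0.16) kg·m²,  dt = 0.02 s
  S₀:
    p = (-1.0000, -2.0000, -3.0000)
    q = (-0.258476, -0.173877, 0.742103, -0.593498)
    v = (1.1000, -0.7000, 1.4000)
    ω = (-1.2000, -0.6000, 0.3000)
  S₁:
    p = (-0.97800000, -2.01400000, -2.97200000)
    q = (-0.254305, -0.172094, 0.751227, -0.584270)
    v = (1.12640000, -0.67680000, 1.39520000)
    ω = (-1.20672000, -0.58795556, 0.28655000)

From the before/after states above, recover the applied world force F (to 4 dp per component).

F = (3.3000, 2.9000, -0.6000)

v₁ − v₀ = (0.02640000, 0.02320000, -0.00480000)
applied force F = (3.3000, 2.9000, -0.6000)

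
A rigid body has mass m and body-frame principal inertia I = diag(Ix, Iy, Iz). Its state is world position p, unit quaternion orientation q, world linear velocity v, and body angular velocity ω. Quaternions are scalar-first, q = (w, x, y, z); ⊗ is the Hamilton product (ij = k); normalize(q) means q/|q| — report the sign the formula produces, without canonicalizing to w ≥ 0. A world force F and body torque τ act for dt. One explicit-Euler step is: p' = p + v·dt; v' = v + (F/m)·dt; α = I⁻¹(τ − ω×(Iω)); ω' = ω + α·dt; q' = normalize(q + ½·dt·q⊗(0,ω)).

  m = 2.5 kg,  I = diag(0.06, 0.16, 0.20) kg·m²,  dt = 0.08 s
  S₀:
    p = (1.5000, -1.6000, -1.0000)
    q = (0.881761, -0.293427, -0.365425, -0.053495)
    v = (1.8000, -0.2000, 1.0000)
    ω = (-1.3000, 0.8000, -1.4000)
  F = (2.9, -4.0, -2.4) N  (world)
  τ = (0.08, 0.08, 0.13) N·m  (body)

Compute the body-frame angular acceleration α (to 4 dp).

gyro term ω×Iω = (-0.0448, -0.2548, -0.1040)
α = I⁻¹(τ − ω×Iω) = (2.0800, 2.0925, 1.1700)

α = (2.0800, 2.0925, 1.1700)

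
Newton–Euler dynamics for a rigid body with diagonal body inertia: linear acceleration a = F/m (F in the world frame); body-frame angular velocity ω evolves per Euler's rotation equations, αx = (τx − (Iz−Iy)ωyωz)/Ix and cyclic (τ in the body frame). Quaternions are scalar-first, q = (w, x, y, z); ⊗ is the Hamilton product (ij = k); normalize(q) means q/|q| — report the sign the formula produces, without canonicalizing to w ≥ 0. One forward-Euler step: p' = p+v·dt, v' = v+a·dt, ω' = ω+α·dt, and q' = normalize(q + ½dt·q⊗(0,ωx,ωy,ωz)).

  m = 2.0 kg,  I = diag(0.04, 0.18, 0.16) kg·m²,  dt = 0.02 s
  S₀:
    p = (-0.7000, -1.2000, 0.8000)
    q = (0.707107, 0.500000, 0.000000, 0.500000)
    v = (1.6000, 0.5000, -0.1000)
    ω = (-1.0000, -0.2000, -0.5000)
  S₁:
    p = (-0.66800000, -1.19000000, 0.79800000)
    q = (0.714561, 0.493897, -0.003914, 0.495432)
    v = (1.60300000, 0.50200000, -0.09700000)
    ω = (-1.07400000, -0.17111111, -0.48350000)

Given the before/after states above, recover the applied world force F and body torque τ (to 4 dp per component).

F = (0.3000, 0.2000, 0.3000)
τ = (-0.1500, 0.2000, 0.1600)

rate change Δω = (-0.07400000, 0.02888889, 0.01650000)
precession coupling = (-0.0020, -0.0600, 0.0280)
applied torque τ = (-0.1500, 0.2000, 0.1600)
v₁ − v₀ = (0.00300000, 0.00200000, 0.00300000)
m·(v₁−v₀)/dt = (0.3000, 0.2000, 0.3000)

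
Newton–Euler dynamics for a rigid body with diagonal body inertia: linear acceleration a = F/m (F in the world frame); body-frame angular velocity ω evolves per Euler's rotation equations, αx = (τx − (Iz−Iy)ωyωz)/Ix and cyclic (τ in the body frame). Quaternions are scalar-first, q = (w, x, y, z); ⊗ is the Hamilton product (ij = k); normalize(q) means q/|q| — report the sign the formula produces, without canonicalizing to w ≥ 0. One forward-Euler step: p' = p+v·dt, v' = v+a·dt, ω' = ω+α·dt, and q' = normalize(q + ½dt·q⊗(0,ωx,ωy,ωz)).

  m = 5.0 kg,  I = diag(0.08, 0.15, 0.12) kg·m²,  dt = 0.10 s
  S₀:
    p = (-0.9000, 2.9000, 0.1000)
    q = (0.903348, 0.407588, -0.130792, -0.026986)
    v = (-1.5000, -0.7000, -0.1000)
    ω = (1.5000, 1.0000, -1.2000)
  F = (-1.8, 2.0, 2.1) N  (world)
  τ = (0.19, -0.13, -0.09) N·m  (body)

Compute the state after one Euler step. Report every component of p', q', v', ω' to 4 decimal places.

p' = (-1.0500, 2.8300, 0.0900)
q' = (0.8726, 0.4817, -0.0628, -0.0507)
v' = (-1.5360, -0.6600, -0.0580)
ω' = (1.6925, 0.8653, -1.3625)

α = I⁻¹(τ − ω×Iω) = (1.9250, -1.3467, -1.6250)
ω' = ω + α·dt = (1.6925, 0.8653, -1.3625)
q⊗(0,ω) = (-0.5129732, 1.5389584, 1.3519746, -0.4802416)
updated quaternion q' = (0.8726, 0.4817, -0.0628, -0.0507)
new position p' = (-1.0500, 2.8300, 0.0900)
v + (F/m)dt = (-1.5360, -0.6600, -0.0580)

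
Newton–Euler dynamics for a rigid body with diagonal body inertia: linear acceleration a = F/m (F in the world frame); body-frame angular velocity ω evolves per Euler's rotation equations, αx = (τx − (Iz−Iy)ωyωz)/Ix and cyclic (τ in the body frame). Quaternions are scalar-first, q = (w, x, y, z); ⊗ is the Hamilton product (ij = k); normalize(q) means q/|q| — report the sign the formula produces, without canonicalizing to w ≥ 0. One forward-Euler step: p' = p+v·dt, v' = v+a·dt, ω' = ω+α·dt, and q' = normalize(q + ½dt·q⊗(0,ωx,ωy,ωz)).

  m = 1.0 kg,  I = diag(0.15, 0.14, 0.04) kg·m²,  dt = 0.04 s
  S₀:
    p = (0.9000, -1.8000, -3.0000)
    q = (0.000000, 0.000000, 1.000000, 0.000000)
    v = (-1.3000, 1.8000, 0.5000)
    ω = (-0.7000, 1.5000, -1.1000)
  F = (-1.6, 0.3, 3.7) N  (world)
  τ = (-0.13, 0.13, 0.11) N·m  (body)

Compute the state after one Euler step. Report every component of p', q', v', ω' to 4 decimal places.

a = (-1.6000, 0.3000, 3.7000)
p' = p + v·dt = (0.8480, -1.7280, -2.9800)
new velocity v' = (-1.3640, 1.8120, 0.6480)
ω×(Iω) gyroscopic = (0.1650, 0.0847, 0.0105)
(τ − ω×Iω)/I = (-1.9667, 0.3236, 2.4875)
ω + α·dt = (-0.7787, 1.5129, -1.0005)
2q̇ = q⊗(0,ω) = (-1.5000000, -1.1000000, 0.0000000, 0.7000000)
q' = normalize(q + ½dt·q⊗(0,ω)) = (-0.0300, -0.0220, 0.9992, 0.0140)

p' = (0.8480, -1.7280, -2.9800)
q' = (-0.0300, -0.0220, 0.9992, 0.0140)
v' = (-1.3640, 1.8120, 0.6480)
ω' = (-0.7787, 1.5129, -1.0005)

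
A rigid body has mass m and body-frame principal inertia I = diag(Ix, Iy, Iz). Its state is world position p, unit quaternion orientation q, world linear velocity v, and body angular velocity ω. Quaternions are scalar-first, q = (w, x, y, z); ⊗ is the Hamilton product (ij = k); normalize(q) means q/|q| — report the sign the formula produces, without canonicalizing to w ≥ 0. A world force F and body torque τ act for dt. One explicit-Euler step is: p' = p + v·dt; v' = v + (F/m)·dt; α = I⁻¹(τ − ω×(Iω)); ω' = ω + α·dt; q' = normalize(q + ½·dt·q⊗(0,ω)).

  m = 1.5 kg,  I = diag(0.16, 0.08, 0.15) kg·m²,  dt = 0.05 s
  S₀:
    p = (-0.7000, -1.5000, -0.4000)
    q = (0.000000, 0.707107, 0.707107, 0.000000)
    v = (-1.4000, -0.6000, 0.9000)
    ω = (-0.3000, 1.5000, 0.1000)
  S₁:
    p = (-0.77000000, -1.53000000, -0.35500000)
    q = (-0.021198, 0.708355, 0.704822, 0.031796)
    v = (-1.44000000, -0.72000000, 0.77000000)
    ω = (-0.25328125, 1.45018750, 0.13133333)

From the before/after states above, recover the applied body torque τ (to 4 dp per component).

rate change Δω = (0.04671875, -0.04981250, 0.03133333)
I·α + gyro = (0.1600, -0.0800, 0.1300)

τ = (0.1600, -0.0800, 0.1300)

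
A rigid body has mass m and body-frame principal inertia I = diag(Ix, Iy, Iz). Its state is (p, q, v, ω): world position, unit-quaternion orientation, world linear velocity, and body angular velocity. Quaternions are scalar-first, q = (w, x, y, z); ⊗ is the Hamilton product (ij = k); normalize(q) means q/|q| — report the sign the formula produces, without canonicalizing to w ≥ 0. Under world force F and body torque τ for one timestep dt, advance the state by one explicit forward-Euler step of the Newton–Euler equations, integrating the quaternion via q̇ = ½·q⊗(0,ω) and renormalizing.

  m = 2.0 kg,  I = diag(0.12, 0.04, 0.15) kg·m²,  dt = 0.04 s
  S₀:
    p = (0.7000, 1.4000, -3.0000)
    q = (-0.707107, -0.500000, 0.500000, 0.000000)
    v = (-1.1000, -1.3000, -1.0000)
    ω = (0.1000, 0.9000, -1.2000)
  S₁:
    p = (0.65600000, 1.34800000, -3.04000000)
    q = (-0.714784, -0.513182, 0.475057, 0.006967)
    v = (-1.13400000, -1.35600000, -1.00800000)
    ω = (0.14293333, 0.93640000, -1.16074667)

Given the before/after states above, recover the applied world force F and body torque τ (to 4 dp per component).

F = (-1.7000, -2.8000, -0.4000)
τ = (0.0100, 0.0400, 0.1400)

v₁ − v₀ = (-0.03400000, -0.05600000, -0.00800000)
m·(v₁−v₀)/dt = (-1.7000, -2.8000, -0.4000)
rate change Δω = (0.04293333, 0.03640000, 0.03925333)
precession coupling = (-0.1188, 0.0036, -0.0072)
I·α + gyro = (0.0100, 0.0400, 0.1400)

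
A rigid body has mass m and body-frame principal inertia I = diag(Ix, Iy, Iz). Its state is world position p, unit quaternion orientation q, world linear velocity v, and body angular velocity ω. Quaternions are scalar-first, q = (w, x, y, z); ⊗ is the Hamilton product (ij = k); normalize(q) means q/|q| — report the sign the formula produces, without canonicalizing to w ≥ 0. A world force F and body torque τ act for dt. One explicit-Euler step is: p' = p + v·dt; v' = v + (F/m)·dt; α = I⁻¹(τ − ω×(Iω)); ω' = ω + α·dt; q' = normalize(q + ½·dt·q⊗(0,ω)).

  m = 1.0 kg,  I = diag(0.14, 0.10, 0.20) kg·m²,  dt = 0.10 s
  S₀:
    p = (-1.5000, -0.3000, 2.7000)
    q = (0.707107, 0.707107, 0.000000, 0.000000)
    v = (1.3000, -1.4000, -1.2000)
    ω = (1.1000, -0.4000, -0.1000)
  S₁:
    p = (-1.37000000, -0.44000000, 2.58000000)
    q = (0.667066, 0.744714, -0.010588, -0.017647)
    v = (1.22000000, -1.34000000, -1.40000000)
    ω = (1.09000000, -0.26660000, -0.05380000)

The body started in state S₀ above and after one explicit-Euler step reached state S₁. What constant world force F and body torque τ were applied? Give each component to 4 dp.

F = (-0.8000, 0.6000, -2.0000)
τ = (-0.0100, 0.1400, 0.1100)

Δv = v₁−v₀ = (-0.08000000, 0.06000000, -0.20000000)
applied force F = (-0.8000, 0.6000, -2.0000)
Δω = ω₁−ω₀ = (-0.01000000, 0.13340000, 0.04620000)
I·α + gyro = (-0.0100, 0.1400, 0.1100)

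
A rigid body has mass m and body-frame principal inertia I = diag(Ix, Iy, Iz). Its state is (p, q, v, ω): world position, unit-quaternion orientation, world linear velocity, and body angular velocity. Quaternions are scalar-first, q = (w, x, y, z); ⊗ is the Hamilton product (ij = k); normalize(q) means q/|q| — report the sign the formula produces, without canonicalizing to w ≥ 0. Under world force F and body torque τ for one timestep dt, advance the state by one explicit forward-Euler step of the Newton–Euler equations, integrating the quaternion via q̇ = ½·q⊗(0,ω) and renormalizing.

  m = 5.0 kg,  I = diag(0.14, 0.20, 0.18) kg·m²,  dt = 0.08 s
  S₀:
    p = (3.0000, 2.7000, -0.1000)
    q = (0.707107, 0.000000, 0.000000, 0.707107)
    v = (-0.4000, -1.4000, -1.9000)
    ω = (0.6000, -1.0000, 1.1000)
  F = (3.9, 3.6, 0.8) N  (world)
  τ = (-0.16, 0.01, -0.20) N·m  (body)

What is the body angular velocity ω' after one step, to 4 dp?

α = I⁻¹(τ − ω×Iω) = (-1.3000, 0.1820, -0.9111)
new body rate ω' = (0.4960, -0.9854, 1.0271)

ω' = (0.4960, -0.9854, 1.0271)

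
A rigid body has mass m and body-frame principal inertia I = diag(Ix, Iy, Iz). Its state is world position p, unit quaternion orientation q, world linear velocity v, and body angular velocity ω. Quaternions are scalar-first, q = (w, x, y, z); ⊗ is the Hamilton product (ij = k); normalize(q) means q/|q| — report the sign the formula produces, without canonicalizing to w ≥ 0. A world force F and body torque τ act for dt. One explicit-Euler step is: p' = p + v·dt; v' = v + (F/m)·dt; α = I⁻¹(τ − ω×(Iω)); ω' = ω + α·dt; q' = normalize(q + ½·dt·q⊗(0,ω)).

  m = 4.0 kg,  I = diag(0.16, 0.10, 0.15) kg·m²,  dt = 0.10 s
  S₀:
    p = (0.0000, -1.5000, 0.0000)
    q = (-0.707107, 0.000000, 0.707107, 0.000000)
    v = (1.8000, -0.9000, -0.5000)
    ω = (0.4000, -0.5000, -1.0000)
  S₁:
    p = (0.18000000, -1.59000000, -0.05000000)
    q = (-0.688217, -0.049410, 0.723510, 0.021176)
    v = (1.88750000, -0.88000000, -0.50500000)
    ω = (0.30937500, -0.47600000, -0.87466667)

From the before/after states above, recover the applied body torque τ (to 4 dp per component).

τ = (-0.1200, 0.0200, 0.2000)

ω₁ − ω₀ = (-0.09062500, 0.02400000, 0.12533333)
τ = I·(Δω/dt) + ω₀×(Iω₀) = (-0.1200, 0.0200, 0.2000)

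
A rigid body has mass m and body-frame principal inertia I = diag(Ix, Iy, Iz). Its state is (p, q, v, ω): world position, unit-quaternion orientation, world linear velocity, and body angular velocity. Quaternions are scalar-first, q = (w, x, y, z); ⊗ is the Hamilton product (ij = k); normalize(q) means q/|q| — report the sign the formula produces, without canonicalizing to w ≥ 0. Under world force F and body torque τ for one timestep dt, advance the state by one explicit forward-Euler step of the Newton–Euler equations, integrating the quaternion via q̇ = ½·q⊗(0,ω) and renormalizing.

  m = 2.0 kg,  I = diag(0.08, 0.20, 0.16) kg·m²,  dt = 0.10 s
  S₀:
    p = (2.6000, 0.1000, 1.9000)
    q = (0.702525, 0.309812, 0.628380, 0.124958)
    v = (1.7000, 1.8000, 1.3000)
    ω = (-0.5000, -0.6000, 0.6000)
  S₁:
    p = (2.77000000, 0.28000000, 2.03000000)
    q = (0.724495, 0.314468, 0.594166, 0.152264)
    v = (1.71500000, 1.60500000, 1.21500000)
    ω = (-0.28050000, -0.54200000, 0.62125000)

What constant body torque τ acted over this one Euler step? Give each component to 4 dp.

τ = (0.1900, 0.1400, 0.0700)

rate change Δω = (0.21950000, 0.05800000, 0.02125000)
ω₀×(Iω₀) = (0.0144, 0.0240, 0.0360)
τ = I·(Δω/dt) + ω₀×(Iω₀) = (0.1900, 0.1400, 0.0700)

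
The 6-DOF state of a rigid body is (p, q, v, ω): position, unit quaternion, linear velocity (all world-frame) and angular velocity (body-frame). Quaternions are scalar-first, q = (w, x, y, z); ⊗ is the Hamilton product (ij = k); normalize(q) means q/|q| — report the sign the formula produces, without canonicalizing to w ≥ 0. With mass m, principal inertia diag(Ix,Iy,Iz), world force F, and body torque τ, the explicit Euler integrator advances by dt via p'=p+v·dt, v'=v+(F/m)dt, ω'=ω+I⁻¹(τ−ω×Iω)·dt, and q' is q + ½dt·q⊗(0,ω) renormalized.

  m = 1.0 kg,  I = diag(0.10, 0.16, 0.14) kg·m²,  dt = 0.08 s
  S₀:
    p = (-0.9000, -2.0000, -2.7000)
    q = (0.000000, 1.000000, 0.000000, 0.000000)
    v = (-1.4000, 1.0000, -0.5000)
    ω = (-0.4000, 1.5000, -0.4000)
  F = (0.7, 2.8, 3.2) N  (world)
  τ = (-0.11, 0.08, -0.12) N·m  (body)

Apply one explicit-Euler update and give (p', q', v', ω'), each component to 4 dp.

angular accel α = (-1.2200, 0.5400, -0.6000)
ω' = ω + α·dt = (-0.4976, 1.5432, -0.4480)
2q̇ = q⊗(0,ω) = (0.4000000, 0.0000000, 0.4000000, 1.5000000)
q + ½dt·q⊗(0,ω), renormalized = (0.0160, 0.9980, 0.0160, 0.0599)
p' = p + v·dt = (-1.0120, -1.9200, -2.7400)
new velocity v' = (-1.3440, 1.2240, -0.2440)

p' = (-1.0120, -1.9200, -2.7400)
q' = (0.0160, 0.9980, 0.0160, 0.0599)
v' = (-1.3440, 1.2240, -0.2440)
ω' = (-0.4976, 1.5432, -0.4480)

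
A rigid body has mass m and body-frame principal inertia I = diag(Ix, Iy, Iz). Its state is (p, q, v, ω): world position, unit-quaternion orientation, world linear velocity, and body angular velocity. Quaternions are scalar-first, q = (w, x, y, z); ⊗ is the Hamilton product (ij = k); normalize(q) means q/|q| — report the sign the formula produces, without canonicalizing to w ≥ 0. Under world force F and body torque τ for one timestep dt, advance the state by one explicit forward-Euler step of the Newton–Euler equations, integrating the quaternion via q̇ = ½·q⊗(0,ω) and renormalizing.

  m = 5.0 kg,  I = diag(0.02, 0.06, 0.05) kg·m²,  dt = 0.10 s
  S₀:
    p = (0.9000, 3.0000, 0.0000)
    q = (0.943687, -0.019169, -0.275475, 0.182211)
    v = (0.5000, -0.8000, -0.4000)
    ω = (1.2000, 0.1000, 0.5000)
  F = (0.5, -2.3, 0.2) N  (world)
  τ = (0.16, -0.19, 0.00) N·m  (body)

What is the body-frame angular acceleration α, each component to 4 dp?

α = (8.0250, -2.8667, -0.0960)

precession coupling ω×(Iω) = (-0.0005, -0.0180, 0.0048)
angular accel α = (8.0250, -2.8667, -0.0960)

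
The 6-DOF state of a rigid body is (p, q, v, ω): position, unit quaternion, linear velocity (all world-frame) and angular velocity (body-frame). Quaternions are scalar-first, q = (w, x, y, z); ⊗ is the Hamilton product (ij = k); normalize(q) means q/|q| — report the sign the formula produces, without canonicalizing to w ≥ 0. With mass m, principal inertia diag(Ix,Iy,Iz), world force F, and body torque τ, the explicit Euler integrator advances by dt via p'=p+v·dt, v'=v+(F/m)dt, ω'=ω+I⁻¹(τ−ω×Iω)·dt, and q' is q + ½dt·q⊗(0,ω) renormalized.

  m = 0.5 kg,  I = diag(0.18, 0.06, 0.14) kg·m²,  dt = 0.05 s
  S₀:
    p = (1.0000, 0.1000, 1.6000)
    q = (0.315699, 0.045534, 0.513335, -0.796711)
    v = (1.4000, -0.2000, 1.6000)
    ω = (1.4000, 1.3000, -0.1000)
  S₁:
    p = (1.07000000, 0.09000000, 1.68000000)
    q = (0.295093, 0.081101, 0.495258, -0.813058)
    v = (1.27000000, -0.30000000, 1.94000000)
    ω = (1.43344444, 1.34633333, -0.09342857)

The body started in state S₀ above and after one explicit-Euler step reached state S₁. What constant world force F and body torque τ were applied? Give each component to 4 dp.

ω₁ − ω₀ = (0.03344444, 0.04633333, 0.00657143)
ω₀×(Iω₀) = (-0.0104, -0.0056, -0.2184)
I·α + gyro = (0.1100, 0.0500, -0.2000)
velocity change Δv = (-0.13000000, -0.10000000, 0.34000000)
applied force F = (-1.3000, -1.0000, 3.4000)

F = (-1.3000, -1.0000, 3.4000)
τ = (0.1100, 0.0500, -0.2000)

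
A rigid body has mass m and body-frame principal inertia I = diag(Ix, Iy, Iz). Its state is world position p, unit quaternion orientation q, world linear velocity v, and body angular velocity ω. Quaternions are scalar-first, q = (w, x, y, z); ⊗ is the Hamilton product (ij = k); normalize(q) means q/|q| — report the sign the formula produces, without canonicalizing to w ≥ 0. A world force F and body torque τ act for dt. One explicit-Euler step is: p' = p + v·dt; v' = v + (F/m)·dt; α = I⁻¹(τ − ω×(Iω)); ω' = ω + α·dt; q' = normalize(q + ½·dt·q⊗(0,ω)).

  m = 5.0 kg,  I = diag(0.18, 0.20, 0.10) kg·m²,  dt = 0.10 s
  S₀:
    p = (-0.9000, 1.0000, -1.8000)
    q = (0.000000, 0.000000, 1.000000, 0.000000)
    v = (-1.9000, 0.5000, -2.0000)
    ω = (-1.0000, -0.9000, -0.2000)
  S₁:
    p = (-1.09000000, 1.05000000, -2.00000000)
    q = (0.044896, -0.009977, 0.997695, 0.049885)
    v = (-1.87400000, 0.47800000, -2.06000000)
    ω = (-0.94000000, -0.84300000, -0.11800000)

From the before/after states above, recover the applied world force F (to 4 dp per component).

v₁ − v₀ = (0.02600000, -0.02200000, -0.06000000)
applied force F = (1.3000, -1.1000, -3.0000)

F = (1.3000, -1.1000, -3.0000)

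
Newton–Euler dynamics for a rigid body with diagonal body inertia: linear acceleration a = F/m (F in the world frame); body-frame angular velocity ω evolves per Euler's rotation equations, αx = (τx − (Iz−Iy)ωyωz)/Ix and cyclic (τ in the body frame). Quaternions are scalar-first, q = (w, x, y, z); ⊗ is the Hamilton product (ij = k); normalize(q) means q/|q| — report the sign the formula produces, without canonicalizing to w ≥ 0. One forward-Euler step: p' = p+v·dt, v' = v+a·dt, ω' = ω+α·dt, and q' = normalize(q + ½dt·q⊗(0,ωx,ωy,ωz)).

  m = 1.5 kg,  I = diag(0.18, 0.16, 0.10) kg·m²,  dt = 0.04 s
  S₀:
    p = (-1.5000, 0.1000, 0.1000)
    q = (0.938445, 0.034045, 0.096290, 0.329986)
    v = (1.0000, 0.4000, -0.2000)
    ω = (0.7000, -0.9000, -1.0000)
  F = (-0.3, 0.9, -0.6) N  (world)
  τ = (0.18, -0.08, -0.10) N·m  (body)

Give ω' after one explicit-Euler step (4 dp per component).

ω' = (0.7520, -0.9060, -1.0450)

ω×(Iω) gyroscopic = (-0.0540, -0.0560, 0.0126)
angular accel α = (1.3000, -0.1500, -1.1260)
ω + α·dt = (0.7520, -0.9060, -1.0450)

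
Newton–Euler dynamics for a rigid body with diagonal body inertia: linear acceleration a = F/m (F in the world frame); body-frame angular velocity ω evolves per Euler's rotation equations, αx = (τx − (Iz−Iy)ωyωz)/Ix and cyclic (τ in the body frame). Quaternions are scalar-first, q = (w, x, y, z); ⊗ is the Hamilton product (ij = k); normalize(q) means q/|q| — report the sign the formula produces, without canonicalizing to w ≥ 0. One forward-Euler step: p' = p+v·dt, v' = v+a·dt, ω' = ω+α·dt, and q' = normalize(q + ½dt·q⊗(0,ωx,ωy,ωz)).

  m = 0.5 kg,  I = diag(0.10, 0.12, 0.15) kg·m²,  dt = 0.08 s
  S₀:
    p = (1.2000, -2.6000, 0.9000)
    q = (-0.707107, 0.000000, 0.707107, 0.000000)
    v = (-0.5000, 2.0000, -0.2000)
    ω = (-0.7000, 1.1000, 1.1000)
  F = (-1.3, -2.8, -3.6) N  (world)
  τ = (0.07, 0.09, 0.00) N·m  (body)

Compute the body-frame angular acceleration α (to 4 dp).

α = (0.3370, 0.4292, 0.1027)

precession coupling ω×(Iω) = (0.0363, 0.0385, -0.0154)
α = I⁻¹(τ − ω×Iω) = (0.3370, 0.4292, 0.1027)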